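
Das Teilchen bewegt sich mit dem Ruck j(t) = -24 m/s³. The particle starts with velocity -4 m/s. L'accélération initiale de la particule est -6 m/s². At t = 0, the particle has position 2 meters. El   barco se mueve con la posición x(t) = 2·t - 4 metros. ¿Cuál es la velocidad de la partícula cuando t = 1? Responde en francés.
Pour résoudre ceci, nous devons prendre 2 intégrales de notre équation du jerk j(t) = -24. En intégrant le jerk et en utilisant la condition initiale a(0) = -6, nous obtenons a(t) = -24·t - 6. En prenant ∫a(t)dt et en appliquant v(0) = -4, nous trouvons v(t) = -12·t^2 - 6·t - 4. De l'équation de la vitesse v(t) = -12·t^2 - 6·t - 4, nous substituons t = 1 pour obtenir v = -22.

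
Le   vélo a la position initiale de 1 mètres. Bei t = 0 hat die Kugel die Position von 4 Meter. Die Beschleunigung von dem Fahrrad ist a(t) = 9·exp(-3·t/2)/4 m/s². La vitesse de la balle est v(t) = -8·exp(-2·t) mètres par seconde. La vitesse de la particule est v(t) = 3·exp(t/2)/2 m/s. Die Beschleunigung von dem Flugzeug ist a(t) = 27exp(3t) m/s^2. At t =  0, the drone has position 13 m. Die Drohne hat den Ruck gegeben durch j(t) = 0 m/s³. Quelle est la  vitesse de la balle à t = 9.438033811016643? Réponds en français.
En utilisant v(t) = -8·exp(-2·t) et en substituant t = 9.438033811016643, nous trouvons v = -5.07362049128168E-8.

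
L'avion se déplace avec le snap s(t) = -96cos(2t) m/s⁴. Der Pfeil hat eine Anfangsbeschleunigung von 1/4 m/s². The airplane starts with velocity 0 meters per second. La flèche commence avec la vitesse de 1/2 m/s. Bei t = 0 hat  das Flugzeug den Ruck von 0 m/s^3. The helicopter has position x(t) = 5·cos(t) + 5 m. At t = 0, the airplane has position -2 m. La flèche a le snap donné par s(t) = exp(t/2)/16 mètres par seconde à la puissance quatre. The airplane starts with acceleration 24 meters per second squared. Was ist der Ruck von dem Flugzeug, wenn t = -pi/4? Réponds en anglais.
We need to integrate our snap equation s(t) = -96·cos(2·t) 1 time. Finding the integral of s(t) and using j(0) = 0: j(t) = -48·sin(2·t). Using j(t) = -48·sin(2·t) and substituting t = -pi/4, we find j = 48.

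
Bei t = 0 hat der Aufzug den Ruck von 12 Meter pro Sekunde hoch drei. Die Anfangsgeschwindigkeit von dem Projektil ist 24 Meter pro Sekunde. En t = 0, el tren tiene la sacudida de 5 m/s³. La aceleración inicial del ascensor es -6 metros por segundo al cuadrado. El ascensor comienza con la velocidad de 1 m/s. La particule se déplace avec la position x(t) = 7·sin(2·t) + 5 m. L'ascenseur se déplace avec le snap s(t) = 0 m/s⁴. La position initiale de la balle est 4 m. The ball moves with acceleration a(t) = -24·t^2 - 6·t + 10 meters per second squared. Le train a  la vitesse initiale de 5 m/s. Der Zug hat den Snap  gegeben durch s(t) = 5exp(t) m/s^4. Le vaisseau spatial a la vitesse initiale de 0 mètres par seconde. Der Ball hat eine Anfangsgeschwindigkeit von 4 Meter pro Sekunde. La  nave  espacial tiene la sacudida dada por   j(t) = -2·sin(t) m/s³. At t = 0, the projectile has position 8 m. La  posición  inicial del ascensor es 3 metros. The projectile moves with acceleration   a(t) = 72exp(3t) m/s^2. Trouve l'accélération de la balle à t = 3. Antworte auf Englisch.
We have acceleration a(t) = -24·t^2 - 6·t + 10. Substituting t = 3: a(3) = -224.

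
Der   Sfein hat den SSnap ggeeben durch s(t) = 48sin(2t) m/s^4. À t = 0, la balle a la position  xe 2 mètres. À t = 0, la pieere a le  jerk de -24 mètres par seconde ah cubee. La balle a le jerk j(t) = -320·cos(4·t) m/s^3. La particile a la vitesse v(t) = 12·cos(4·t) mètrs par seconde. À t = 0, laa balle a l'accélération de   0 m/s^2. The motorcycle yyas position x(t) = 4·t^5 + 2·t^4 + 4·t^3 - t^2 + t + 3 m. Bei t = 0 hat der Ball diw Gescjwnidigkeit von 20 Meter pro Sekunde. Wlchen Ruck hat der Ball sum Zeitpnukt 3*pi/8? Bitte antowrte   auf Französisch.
En utilisant j(t) = -320·cos(4·t) et en substituant t = 3*pi/8, nous trouvons j = 0.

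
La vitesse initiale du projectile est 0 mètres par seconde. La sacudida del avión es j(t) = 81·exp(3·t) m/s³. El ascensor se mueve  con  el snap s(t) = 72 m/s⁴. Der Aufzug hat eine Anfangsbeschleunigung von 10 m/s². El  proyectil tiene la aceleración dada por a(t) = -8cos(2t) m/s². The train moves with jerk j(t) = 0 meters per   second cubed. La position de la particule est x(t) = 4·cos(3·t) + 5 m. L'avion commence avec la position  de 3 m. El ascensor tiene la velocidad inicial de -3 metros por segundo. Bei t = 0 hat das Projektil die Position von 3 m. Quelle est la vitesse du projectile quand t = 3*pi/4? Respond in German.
Wir müssen unsere Gleichung für die Beschleunigung a(t) = -8·cos(2·t) 1-mal integrieren. Die Stammfunktion von der Beschleunigung ist die Geschwindigkeit. Mit v(0) = 0 erhalten wir v(t) = -4·sin(2·t). Wir haben die Geschwindigkeit v(t) = -4·sin(2·t). Durch Einsetzen von t = 3*pi/4: v(3*pi/4) = 4.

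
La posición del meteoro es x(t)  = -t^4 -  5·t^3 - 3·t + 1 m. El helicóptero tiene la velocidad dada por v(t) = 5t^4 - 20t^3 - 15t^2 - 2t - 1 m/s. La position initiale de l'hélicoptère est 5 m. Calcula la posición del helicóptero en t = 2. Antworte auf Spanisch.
Partiendo de la velocidad v(t) = 5·t^4 - 20·t^3 - 15·t^2 - 2·t - 1, tomamos 1 antiderivada. Tomando ∫v(t)dt y aplicando x(0) = 5, encontramos x(t) = t^5 - 5·t^4 - 5·t^3 - t^2 - t + 5. De la ecuación de la posición x(t) = t^5 - 5·t^4 - 5·t^3 - t^2 - t + 5, sustituimos t = 2 para obtener x = -89.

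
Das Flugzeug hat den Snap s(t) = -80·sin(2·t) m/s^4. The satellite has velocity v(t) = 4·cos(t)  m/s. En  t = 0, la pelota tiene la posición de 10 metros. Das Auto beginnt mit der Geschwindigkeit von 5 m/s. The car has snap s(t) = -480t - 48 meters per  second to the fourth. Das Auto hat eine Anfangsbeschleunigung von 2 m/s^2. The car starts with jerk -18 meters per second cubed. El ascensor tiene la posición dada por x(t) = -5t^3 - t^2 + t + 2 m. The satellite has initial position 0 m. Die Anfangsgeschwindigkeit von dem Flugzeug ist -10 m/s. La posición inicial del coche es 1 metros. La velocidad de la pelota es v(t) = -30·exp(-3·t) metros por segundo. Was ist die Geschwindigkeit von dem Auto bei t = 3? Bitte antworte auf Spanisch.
Para resolver esto, necesitamos tomar 3 antiderivadas de nuestra ecuación del snap s(t) = -480·t - 48. Integrando el snap y usando la condición inicial j(0) = -18, obtenemos j(t) = -240·t^2 - 48·t - 18. La integral de la sacudida es la aceleración. Usando a(0) = 2, obtenemos a(t) = -80·t^3 - 24·t^2 - 18·t + 2. Integrando la aceleración y usando la condición inicial v(0) = 5, obtenemos v(t) = -20·t^4 - 8·t^3 - 9·t^2 + 2·t + 5. De la ecuación de la velocidad v(t) = -20·t^4 - 8·t^3 - 9·t^2 + 2·t + 5, sustituimos t = 3 para obtener v = -1906.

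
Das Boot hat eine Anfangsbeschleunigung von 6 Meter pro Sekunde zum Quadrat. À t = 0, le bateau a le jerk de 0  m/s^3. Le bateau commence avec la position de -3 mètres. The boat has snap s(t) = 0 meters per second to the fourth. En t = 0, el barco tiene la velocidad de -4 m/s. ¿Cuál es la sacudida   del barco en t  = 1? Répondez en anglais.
We must find the antiderivative of our snap equation s(t) = 0 1 time. The integral of snap, with j(0) = 0, gives jerk: j(t) = 0. We have jerk j(t) = 0. Substituting t = 1: j(1) = 0.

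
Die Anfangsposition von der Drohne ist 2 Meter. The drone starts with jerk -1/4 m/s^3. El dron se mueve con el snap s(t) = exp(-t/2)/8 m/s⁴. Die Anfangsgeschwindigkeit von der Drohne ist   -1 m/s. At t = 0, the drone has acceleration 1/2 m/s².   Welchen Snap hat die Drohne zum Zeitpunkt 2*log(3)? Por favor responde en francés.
En utilisant s(t) = exp(-t/2)/8 et en substituant t = 2*log(3), nous trouvons s = 1/24.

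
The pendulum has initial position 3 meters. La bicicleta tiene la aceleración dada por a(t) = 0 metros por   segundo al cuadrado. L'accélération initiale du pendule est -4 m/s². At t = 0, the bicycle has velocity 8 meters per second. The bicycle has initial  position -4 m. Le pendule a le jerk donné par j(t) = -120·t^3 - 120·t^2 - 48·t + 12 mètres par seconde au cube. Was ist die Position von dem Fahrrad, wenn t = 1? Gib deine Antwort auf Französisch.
Pour résoudre ceci, nous devons prendre 2 primitives de notre équation de l'accélération a(t) = 0. L'intégrale de l'accélération, avec v(0) = 8, donne la vitesse: v(t) = 8. L'intégrale de la vitesse, avec x(0) = -4, donne la position: x(t) = 8·t - 4. De l'équation de la position x(t) = 8·t - 4, nous substituons t = 1 pour obtenir x = 4.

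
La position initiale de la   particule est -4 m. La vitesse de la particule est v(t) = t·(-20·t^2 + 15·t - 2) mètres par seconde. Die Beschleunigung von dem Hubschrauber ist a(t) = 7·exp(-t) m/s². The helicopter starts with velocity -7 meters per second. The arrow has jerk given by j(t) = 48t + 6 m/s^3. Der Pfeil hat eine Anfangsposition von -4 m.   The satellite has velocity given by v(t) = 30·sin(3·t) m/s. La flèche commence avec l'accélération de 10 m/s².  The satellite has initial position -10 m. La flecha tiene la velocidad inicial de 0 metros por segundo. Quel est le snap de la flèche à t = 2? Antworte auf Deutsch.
Wir müssen unsere Gleichung für den Ruck j(t) = 48·t + 6 1-mal ableiten. Die Ableitung von dem Ruck ergibt den Snap: s(t) = 48. Mit s(t) = 48 und Einsetzen von t = 2, finden wir s = 48.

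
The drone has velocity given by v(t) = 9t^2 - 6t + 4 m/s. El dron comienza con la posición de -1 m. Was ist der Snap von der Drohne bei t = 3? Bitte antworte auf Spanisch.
Debemos derivar nuestra ecuación de la velocidad v(t) = 9·t^2 - 6·t + 4 3 veces. La derivada de la velocidad da la aceleración: a(t) = 18·t - 6. Tomando d/dt de a(t), encontramos j(t) = 18. Derivando la sacudida, obtenemos el snap: s(t) = 0. De la ecuación del snap s(t) = 0, sustituimos t = 3 para obtener s = 0.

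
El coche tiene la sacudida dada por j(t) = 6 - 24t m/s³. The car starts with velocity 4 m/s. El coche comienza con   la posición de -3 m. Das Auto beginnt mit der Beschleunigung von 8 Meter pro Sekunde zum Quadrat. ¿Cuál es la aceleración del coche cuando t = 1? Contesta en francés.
Nous devons intégrer notre équation du jerk j(t) = 6 - 24·t 1 fois. La primitive du jerk est l'accélération. En utilisant a(0) = 8, nous obtenons a(t) = -12·t^2 + 6·t + 8. En utilisant a(t) = -12·t^2 + 6·t + 8 et en substituant t = 1, nous trouvons a = 2.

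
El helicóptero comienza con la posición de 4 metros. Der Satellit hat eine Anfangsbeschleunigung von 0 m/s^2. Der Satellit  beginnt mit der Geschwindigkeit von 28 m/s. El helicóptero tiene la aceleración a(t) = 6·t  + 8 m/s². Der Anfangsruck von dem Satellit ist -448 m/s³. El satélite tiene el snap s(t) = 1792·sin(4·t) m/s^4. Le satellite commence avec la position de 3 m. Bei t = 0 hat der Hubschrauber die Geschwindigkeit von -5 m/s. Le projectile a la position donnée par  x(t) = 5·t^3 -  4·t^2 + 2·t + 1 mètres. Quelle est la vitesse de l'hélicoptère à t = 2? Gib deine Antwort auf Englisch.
To find the answer, we compute 1 antiderivative of a(t) = 6·t + 8. The integral of acceleration, with v(0) = -5, gives velocity: v(t) = 3·t^2 + 8·t - 5. From the given velocity equation v(t) = 3·t^2 + 8·t - 5, we substitute t = 2 to get v = 23.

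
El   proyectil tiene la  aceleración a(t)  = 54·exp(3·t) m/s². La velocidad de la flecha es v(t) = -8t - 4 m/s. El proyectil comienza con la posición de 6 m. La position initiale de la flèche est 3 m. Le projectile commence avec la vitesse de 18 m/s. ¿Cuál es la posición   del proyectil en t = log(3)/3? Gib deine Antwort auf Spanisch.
Debemos encontrar la integral de nuestra ecuación de la aceleración a(t) = 54·exp(3·t) 2 veces. La antiderivada de la aceleración, con v(0) = 18, da la velocidad: v(t) = 18·exp(3·t). La integral de la velocidad, con x(0) = 6, da la posición: x(t) = 6·exp(3·t). Usando x(t) = 6·exp(3·t) y sustituyendo t = log(3)/3, encontramos x = 18.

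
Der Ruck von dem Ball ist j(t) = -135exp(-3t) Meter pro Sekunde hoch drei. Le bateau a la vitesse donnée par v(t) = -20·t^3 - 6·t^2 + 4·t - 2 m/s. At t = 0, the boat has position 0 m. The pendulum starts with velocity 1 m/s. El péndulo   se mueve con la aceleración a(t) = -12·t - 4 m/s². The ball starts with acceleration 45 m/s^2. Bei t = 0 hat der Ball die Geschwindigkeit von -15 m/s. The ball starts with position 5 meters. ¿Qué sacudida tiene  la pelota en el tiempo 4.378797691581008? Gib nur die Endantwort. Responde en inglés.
At t = 4.378797691581008, j = -0.000266238430260732.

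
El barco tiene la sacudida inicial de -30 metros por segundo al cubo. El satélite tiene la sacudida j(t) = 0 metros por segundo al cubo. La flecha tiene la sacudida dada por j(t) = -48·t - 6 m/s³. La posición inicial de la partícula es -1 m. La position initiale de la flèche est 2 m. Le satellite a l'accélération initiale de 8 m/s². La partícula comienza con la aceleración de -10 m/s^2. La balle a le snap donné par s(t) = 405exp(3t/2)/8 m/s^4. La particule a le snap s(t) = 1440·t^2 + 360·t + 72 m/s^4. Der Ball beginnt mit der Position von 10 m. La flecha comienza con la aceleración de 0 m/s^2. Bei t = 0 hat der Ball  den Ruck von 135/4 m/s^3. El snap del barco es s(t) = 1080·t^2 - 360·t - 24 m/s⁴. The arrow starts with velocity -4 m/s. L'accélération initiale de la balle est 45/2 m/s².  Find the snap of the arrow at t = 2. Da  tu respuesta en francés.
Pour résoudre ceci, nous devons prendre 1 dérivée de notre équation du jerk j(t) = -48·t - 6. En prenant d/dt de j(t), nous trouvons s(t) = -48. Nous avons le snap s(t) = -48. En substituant t = 2: s(2) = -48.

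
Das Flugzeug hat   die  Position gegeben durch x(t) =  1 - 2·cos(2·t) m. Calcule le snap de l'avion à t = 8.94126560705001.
En partant de la position x(t) = 1 - 2·cos(2·t), nous prenons 4 dérivées. En prenant d/dt de x(t), nous trouvons v(t) = 4·sin(2·t). En prenant d/dt de v(t), nous trouvons a(t) = 8·cos(2·t). La dérivée de l'accélération donne le jerk: j(t) = -16·sin(2·t). En prenant d/dt de j(t), nous trouvons s(t) = -32·cos(2·t). En utilisant s(t) = -32·cos(2·t) et en substituant t = 8.94126560705001, nous trouvons s = -18.1680416559628.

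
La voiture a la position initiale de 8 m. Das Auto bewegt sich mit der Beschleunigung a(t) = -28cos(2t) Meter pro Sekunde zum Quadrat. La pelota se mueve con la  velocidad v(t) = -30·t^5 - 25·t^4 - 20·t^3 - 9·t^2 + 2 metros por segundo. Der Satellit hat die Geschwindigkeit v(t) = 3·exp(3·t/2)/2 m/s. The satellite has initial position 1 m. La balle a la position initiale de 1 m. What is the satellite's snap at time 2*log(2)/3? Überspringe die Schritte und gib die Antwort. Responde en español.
s(2*log(2)/3) = 81/8.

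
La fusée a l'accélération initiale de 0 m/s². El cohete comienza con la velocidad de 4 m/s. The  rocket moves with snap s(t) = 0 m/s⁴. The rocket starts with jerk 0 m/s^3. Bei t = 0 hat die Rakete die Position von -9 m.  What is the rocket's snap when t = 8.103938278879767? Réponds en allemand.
Wir haben den Snap s(t) = 0. Durch Einsetzen von t = 8.103938278879767: s(8.103938278879767) = 0.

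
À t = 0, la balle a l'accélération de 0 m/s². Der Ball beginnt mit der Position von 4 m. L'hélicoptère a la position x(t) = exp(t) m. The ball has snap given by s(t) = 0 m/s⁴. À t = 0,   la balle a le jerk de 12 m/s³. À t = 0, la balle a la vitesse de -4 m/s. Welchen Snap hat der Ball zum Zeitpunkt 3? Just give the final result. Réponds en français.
À t = 3, s = 0.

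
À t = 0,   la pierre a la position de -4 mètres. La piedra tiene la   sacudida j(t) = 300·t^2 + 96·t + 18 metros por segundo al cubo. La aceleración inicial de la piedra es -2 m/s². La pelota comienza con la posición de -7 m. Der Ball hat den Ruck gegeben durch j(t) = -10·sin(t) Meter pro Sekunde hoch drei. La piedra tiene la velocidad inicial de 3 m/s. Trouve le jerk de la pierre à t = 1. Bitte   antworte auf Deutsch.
Mit j(t) = 300·t^2 + 96·t + 18 und Einsetzen von t = 1, finden wir j = 414.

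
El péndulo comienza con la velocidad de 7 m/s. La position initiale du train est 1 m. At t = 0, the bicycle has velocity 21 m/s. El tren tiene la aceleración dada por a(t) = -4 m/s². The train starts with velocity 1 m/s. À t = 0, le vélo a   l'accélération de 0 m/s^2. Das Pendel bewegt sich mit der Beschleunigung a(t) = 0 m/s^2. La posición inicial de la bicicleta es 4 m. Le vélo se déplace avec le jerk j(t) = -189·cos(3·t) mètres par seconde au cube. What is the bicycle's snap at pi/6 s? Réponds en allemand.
Um dies zu lösen, müssen wir 1 Ableitung unserer Gleichung für den Ruck j(t) = -189·cos(3·t) nehmen. Mit d/dt von j(t) finden wir s(t) = 567·sin(3·t). Wir haben den Snap s(t) = 567·sin(3·t). Durch Einsetzen von t = pi/6: s(pi/6) = 567.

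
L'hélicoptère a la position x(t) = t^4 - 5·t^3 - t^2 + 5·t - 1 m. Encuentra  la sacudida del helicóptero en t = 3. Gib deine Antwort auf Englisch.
Starting from position x(t) = t^4 - 5·t^3 - t^2 + 5·t - 1, we take 3 derivatives. Taking d/dt of x(t), we find v(t) = 4·t^3 - 15·t^2 - 2·t + 5. The derivative of velocity gives acceleration: a(t) = 12·t^2 - 30·t - 2. Taking d/dt of a(t), we find j(t) = 24·t - 30. From the given jerk equation j(t) = 24·t - 30, we substitute t = 3 to get j = 42.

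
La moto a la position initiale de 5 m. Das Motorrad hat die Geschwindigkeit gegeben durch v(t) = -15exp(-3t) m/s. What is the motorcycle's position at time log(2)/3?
We need to integrate our velocity equation v(t) = -15·exp(-3·t) 1 time. Finding the integral of v(t) and using x(0) = 5: x(t) = 5·exp(-3·t). We have position x(t) = 5·exp(-3·t). Substituting t = log(2)/3: x(log(2)/3) = 5/2.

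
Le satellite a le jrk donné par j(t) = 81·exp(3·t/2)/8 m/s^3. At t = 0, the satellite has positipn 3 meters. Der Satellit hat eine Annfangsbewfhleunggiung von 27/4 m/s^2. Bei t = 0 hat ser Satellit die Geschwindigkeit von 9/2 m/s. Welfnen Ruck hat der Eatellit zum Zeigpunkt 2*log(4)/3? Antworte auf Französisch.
Nous avons le jerk j(t) = 81·exp(3·t/2)/8. En substituant t = 2*log(4)/3: j(2*log(4)/3) = 81/2.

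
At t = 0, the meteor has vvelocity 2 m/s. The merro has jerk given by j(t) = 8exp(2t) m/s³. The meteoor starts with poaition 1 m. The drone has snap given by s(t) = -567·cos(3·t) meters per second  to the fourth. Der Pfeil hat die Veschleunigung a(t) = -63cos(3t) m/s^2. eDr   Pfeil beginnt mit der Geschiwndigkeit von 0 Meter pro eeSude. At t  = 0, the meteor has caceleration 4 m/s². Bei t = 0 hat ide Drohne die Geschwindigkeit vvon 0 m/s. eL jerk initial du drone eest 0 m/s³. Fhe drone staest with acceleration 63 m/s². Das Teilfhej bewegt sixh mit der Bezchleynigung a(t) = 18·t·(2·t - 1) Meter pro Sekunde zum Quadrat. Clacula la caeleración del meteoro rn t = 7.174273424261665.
Para resolver esto, necesitamos tomar 1 antiderivada de nuestra ecuación de la sacudida j(t) = 8·exp(2·t). Tomando ∫j(t)dt y aplicando a(0) = 4, encontramos a(t) = 4·exp(2·t). De la ecuación de la aceleración a(t) = 4·exp(2·t), sustituimos t = 7.174273424261665 para obtener a = 6816394.39983787.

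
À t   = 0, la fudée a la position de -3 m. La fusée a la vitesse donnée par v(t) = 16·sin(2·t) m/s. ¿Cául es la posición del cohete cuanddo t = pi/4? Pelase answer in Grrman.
Wir müssen unsere Gleichung für die Geschwindigkeit v(t) = 16·sin(2·t) 1-mal integrieren. Das Integral von der Geschwindigkeit, mit x(0) = -3, ergibt die Position: x(t) = 5 - 8·cos(2·t). Aus der Gleichung für die Position x(t) = 5 - 8·cos(2·t), setzen wir t = pi/4 ein und erhalten x = 5.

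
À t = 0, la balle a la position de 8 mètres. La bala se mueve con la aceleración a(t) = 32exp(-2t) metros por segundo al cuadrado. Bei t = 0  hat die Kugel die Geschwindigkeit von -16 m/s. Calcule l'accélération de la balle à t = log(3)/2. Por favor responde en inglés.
Using a(t) = 32·exp(-2·t) and substituting t = log(3)/2, we find a = 32/3.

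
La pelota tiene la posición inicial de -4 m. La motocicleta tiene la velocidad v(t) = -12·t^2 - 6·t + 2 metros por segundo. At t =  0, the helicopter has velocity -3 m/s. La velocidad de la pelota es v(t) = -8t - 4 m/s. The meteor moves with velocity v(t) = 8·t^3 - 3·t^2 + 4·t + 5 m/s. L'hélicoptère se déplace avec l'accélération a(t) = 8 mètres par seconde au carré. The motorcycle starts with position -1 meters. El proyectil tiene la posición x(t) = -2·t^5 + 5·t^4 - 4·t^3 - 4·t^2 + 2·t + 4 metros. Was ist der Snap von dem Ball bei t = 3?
Ausgehend von der Geschwindigkeit v(t) = -8·t - 4, nehmen wir 3 Ableitungen. Mit d/dt von v(t) finden wir a(t) = -8. Durch Ableiten von der Beschleunigung erhalten wir den Ruck: j(t) = 0. Mit d/dt von j(t) finden wir s(t) = 0. Aus der Gleichung für den Snap s(t) = 0, setzen wir t = 3 ein und erhalten s = 0.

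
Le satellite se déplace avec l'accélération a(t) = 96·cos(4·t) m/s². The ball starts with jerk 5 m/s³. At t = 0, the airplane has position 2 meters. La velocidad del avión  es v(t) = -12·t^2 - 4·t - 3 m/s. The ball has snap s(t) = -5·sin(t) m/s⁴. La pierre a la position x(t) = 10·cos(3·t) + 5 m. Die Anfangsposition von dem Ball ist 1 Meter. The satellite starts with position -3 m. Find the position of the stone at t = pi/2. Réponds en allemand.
Wir haben die Position x(t) = 10·cos(3·t) + 5. Durch Einsetzen von t = pi/2: x(pi/2) = 5.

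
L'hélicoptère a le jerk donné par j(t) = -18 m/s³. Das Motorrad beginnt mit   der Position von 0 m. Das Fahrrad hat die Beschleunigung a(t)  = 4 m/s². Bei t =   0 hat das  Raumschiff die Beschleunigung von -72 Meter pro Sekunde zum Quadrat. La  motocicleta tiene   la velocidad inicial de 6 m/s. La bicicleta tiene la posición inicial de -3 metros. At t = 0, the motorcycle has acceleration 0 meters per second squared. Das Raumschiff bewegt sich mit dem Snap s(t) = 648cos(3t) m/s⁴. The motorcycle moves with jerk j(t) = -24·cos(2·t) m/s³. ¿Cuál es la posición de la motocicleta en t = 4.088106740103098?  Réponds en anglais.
To solve this, we need to take 3 integrals of our jerk equation j(t) = -24·cos(2·t). Taking ∫j(t)dt and applying a(0) = 0, we find a(t) = -12·sin(2·t). The antiderivative of acceleration, with v(0) = 6, gives velocity: v(t) = 6·cos(2·t). Integrating velocity and using the initial condition x(0) = 0, we get x(t) = 3·sin(2·t). Using x(t) = 3·sin(2·t) and substituting t = 4.088106740103098, we find x = 2.84559297101165.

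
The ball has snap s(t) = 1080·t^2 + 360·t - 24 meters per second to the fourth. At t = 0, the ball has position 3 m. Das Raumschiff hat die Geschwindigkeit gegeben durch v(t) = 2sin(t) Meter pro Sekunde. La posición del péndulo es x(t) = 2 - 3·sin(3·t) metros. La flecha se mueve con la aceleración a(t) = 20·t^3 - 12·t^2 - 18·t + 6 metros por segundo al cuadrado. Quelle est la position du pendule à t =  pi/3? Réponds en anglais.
From the given position equation x(t) = 2 - 3·sin(3·t), we substitute t = pi/3 to get x = 2.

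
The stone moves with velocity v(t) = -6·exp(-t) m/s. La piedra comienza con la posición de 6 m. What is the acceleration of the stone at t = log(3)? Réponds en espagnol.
Para resolver esto, necesitamos tomar 1 derivada de nuestra ecuación de la velocidad v(t) = -6·exp(-t). Tomando d/dt de v(t), encontramos a(t) = 6·exp(-t). De la ecuación de la aceleración a(t) = 6·exp(-t), sustituimos t = log(3) para obtener a = 2.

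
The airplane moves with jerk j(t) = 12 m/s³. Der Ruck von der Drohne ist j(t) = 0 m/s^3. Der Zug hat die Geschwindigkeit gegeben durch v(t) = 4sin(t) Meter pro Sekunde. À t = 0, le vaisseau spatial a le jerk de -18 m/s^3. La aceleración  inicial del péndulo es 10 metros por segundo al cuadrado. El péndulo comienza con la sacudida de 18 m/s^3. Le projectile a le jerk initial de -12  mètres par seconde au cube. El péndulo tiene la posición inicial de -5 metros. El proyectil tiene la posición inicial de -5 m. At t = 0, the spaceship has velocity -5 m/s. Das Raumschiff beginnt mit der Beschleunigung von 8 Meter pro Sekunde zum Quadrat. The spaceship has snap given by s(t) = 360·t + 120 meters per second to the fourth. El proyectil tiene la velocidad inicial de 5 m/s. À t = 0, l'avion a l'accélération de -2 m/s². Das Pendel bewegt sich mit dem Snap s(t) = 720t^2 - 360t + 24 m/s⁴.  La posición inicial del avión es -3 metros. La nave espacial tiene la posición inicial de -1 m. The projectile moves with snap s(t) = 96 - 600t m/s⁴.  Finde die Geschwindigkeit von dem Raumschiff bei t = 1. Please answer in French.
Pour résoudre ceci, nous devons prendre 3 primitives de notre équation du snap s(t) = 360·t + 120. En prenant ∫s(t)dt et en appliquant j(0) = -18, nous trouvons j(t) = 180·t^2 + 120·t - 18. En intégrant le jerk et en utilisant la condition initiale a(0) = 8, nous obtenons a(t) = 60·t^3 + 60·t^2 - 18·t + 8. L'intégrale de l'accélération est la vitesse. En utilisant v(0) = -5, nous obtenons v(t) = 15·t^4 + 20·t^3 - 9·t^2 + 8·t - 5. Nous avons la vitesse v(t) = 15·t^4 + 20·t^3 - 9·t^2 + 8·t - 5. En substituant t = 1: v(1) = 29.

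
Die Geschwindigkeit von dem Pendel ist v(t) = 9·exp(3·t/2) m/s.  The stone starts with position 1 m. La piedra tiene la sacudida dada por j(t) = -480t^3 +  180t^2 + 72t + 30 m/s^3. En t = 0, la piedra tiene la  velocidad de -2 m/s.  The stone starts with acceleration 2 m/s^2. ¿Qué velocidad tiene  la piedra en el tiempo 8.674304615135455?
Debemos encontrar la antiderivada de nuestra ecuación de la sacudida j(t) = -480·t^3 + 180·t^2 + 72·t + 30 2 veces. La antiderivada de la sacudida es la aceleración. Usando a(0) = 2, obtenemos a(t) = -120·t^4 + 60·t^3 + 36·t^2 + 30·t + 2. La antiderivada de la aceleración es la velocidad. Usando v(0) = -2, obtenemos v(t) = -24·t^5 + 15·t^4 + 12·t^3 + 15·t^2 + 2·t - 2. Tenemos la velocidad v(t) = -24·t^5 + 15·t^4 + 12·t^3 + 15·t^2 + 2·t - 2. Sustituyendo t = 8.674304615135455: v(8.674304615135455) = -1084749.12941318.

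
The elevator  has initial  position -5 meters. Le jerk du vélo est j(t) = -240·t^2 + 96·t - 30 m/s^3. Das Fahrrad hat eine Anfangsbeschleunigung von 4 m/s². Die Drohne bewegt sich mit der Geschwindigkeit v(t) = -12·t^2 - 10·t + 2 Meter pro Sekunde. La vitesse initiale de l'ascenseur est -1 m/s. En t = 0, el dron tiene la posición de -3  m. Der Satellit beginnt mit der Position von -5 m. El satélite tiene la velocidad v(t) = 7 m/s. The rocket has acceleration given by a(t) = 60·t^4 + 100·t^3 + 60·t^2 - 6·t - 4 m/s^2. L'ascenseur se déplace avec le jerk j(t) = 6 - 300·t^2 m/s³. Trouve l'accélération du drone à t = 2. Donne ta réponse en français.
Nous devons dériver notre équation de la vitesse v(t) = -12·t^2 - 10·t + 2 1 fois. En dérivant la vitesse, nous obtenons l'accélération: a(t) = -24·t - 10. En utilisant a(t) = -24·t - 10 et en substituant t = 2, nous trouvons a = -58.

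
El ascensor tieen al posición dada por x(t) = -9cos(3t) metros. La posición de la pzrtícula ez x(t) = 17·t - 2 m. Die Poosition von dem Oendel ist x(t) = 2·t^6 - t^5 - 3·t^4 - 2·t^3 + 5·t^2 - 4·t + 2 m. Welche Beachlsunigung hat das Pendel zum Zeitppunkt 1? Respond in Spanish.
Para resolver esto, necesitamos tomar 2 derivadas de nuestra ecuación de la posición x(t) = 2·t^6 - t^5 - 3·t^4 - 2·t^3 + 5·t^2 - 4·t + 2. Tomando d/dt de x(t), encontramos v(t) = 12·t^5 - 5·t^4 - 12·t^3 - 6·t^2 + 10·t - 4. La derivada de la velocidad da la aceleración: a(t) = 60·t^4 - 20·t^3 - 36·t^2 - 12·t + 10. De la ecuación de la aceleración a(t) = 60·t^4 - 20·t^3 - 36·t^2 - 12·t + 10, sustituimos t = 1 para obtener a = 2.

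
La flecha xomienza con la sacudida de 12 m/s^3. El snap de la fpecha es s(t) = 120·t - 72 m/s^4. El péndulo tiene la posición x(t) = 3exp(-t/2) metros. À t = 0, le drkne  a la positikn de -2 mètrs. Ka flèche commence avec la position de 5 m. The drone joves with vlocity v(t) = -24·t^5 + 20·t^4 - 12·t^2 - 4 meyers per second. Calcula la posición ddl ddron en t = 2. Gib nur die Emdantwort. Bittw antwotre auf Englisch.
The position at t = 2 is x = -170.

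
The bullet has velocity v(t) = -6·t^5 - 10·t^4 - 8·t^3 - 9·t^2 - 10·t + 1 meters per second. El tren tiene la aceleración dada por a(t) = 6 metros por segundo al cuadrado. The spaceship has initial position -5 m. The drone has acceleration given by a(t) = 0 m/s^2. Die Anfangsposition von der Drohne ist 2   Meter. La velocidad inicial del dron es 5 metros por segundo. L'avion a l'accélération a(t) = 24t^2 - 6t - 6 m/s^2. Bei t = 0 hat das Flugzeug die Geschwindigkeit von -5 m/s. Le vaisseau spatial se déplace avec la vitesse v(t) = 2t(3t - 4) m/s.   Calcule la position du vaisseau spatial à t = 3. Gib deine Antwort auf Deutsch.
Um dies zu lösen, müssen wir 1 Stammfunktion unserer Gleichung für die Geschwindigkeit v(t) = 2·t·(3·t - 4) finden. Mit ∫v(t)dt und Anwendung von x(0) = -5, finden wir x(t) = 2·t^3 - 4·t^2 - 5. Mit x(t) = 2·t^3 - 4·t^2 - 5 und Einsetzen von t = 3, finden wir x = 13.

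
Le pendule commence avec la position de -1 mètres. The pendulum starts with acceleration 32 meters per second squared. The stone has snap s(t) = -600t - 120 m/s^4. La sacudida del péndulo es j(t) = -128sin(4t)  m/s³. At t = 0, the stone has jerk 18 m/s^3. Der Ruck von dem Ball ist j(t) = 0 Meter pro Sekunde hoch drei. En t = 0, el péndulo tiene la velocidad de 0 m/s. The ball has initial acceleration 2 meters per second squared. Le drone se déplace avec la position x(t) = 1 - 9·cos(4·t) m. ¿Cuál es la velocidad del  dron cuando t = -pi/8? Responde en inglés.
Starting from position x(t) = 1 - 9·cos(4·t), we take 1 derivative. Taking d/dt of x(t), we find v(t) = 36·sin(4·t). Using v(t) = 36·sin(4·t) and substituting t = -pi/8, we find v = -36.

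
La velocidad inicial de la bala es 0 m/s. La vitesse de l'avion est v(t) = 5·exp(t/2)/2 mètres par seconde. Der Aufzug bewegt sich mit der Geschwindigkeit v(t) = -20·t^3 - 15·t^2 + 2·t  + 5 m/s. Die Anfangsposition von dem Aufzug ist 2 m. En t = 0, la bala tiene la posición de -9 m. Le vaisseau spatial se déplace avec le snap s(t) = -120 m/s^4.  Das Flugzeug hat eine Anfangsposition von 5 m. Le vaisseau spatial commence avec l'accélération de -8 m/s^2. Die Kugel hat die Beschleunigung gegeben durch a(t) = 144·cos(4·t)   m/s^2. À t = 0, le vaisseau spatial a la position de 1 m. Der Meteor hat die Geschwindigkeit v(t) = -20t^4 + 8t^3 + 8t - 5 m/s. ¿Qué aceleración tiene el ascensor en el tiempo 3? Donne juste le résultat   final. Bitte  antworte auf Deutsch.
Die Beschleunigung bei t = 3 ist a = -628.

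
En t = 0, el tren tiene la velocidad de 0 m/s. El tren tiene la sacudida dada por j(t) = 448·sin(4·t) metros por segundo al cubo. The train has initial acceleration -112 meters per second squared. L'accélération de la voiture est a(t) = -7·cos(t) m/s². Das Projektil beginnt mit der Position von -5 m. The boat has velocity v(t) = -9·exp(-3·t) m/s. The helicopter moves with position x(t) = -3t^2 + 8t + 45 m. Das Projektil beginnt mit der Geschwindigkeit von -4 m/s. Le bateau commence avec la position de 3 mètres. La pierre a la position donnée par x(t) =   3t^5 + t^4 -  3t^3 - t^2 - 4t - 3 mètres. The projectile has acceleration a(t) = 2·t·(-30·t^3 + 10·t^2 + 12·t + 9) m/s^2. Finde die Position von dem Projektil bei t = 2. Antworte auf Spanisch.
Partiendo de la aceleración a(t) = 2·t·(-30·t^3 + 10·t^2 + 12·t + 9), tomamos 2 integrales. La integral de la aceleración es la velocidad. Usando v(0) = -4, obtenemos v(t) = -12·t^5 + 5·t^4 + 8·t^3 + 9·t^2 - 4. Integrando la velocidad y usando la condición inicial x(0) = -5, obtenemos x(t) = -2·t^6 + t^5 + 2·t^4 + 3·t^3 - 4·t - 5. Tenemos la posición x(t) = -2·t^6 + t^5 + 2·t^4 + 3·t^3 - 4·t - 5. Sustituyendo t = 2: x(2) = -53.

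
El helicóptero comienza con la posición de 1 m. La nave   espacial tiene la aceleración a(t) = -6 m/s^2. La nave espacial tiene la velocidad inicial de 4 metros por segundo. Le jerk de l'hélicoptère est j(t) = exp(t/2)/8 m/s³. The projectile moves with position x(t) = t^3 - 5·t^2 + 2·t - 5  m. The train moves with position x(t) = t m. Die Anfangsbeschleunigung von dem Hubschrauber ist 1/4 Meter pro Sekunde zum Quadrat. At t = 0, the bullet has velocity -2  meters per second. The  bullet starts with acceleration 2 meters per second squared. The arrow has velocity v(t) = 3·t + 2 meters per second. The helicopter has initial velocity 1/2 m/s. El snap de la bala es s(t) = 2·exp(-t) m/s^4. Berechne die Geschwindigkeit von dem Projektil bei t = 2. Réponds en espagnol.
Debemos derivar nuestra ecuación de la posición x(t) = t^3 - 5·t^2 + 2·t - 5 1 vez. Derivando la posición, obtenemos la velocidad: v(t) = 3·t^2 - 10·t + 2. Usando v(t) = 3·t^2 - 10·t + 2 y sustituyendo t = 2, encontramos v = -6.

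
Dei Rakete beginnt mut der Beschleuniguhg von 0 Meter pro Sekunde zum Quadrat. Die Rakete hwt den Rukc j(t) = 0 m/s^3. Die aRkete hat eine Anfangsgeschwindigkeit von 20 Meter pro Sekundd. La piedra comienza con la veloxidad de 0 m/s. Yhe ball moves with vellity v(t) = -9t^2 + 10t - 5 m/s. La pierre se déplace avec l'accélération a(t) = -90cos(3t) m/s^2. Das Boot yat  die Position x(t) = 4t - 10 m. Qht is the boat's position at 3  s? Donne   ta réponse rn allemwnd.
Mit x(t) = 4·t - 10 und Einsetzen von t = 3, finden wir x = 2.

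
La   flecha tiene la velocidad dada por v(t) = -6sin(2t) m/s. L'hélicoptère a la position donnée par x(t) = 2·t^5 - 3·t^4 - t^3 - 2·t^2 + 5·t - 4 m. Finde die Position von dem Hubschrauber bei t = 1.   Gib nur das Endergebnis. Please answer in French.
x(1) = -3.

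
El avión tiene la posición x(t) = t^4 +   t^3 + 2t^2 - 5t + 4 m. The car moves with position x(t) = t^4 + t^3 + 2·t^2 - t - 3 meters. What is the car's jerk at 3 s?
Starting from position x(t) = t^4 + t^3 + 2·t^2 - t - 3, we take 3 derivatives. Taking d/dt of x(t), we find v(t) = 4·t^3 + 3·t^2 + 4·t - 1. Differentiating velocity, we get acceleration: a(t) = 12·t^2 + 6·t + 4. The derivative of acceleration gives jerk: j(t) = 24·t + 6. We have jerk j(t) = 24·t + 6. Substituting t = 3: j(3) = 78.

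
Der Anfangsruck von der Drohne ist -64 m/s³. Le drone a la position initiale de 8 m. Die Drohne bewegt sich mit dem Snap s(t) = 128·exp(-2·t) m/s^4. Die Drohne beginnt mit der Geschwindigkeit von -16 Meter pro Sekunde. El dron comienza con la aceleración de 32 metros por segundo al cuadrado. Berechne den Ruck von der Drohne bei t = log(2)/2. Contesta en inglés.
To find the answer, we compute 1 antiderivative of s(t) = 128·exp(-2·t). The integral of snap, with j(0) = -64, gives jerk: j(t) = -64·exp(-2·t). From the given jerk equation j(t) = -64·exp(-2·t), we substitute t = log(2)/2 to get j = -32.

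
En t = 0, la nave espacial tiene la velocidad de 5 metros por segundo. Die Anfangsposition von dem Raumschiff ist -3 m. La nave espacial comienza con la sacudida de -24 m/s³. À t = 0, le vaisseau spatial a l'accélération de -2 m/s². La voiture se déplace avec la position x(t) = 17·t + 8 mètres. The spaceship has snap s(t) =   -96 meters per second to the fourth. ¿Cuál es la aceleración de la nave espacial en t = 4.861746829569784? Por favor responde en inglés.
Starting from snap s(t) = -96, we take 2 antiderivatives. Finding the antiderivative of s(t) and using j(0) = -24: j(t) = -96·t - 24. Integrating jerk and using the initial condition a(0) = -2, we get a(t) = -48·t^2 - 24·t - 2. Using a(t) = -48·t^2 - 24·t - 2 and substituting t = 4.861746829569784, we find a = -1253.23787118160.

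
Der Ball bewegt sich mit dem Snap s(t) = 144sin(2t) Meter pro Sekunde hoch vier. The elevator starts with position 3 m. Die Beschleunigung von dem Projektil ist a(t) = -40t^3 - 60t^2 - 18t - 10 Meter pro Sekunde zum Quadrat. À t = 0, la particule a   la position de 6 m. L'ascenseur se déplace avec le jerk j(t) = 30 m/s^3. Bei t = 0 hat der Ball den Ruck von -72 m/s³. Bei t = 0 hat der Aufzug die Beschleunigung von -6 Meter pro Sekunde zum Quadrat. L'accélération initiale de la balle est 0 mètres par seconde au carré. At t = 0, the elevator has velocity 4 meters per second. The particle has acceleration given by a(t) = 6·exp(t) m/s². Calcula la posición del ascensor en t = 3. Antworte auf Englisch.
We must find the integral of our jerk equation j(t) = 30 3 times. The antiderivative of jerk is acceleration. Using a(0) = -6, we get a(t) = 30·t - 6. Finding the antiderivative of a(t) and using v(0) = 4: v(t) = 15·t^2 - 6·t + 4. The integral of velocity is position. Using x(0) = 3, we get x(t) = 5·t^3 - 3·t^2 + 4·t + 3. We have position x(t) = 5·t^3 - 3·t^2 + 4·t + 3. Substituting t = 3: x(3) = 123.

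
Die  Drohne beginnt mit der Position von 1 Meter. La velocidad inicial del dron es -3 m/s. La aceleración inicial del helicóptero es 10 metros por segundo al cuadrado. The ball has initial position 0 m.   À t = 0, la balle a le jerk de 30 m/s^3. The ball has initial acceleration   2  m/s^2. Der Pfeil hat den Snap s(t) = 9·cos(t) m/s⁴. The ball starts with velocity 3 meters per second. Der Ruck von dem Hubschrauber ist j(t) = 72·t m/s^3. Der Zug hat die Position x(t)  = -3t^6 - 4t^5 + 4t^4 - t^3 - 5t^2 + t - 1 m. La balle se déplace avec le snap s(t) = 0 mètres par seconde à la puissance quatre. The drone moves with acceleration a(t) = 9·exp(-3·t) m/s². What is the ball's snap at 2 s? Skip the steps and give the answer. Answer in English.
At t = 2, s = 0.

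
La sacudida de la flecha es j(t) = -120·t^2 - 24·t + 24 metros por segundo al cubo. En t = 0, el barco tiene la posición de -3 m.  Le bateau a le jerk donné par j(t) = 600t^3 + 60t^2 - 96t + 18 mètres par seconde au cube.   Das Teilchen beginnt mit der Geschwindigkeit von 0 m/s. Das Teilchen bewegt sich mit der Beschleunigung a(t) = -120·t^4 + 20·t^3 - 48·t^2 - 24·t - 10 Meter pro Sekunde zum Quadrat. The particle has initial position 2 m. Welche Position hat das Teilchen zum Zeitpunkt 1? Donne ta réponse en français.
Nous devons intégrer notre équation de l'accélération a(t) = -120·t^4 + 20·t^3 - 48·t^2 - 24·t - 10 2 fois. L'intégrale de l'accélération est la vitesse. En utilisant v(0) = 0, nous obtenons v(t) = t·(-24·t^4 + 5·t^3 - 16·t^2 - 12·t - 10). La primitive de la vitesse, avec x(0) = 2, donne la position: x(t) = -4·t^6 + t^5 - 4·t^4 - 4·t^3 - 5·t^2 + 2. Nous avons la position x(t) = -4·t^6 + t^5 - 4·t^4 - 4·t^3 - 5·t^2 + 2. En substituant t = 1: x(1) = -14.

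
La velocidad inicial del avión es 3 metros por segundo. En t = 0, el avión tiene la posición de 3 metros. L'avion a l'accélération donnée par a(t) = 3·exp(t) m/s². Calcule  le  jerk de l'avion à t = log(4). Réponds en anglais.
We must differentiate our acceleration equation a(t) = 3·exp(t) 1 time. Differentiating acceleration, we get jerk: j(t) = 3·exp(t). Using j(t) = 3·exp(t) and substituting t = log(4), we find j = 12.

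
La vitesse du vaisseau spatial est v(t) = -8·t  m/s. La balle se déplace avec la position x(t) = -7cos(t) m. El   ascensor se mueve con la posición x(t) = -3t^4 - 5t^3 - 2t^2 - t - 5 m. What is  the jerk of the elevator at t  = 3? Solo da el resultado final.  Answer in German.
Bei t = 3, j = -246.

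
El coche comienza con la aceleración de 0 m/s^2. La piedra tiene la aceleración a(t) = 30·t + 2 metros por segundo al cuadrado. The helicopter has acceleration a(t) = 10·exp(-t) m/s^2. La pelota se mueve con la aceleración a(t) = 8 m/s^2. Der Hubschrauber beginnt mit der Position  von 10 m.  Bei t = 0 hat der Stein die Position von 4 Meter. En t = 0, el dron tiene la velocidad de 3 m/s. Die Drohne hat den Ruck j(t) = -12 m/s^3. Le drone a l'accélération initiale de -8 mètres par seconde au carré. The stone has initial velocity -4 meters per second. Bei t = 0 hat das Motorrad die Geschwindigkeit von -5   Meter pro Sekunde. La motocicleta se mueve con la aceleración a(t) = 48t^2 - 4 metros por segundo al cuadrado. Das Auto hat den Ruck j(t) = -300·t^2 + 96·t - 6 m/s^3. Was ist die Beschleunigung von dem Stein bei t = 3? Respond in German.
Wir haben die Beschleunigung a(t) = 30·t + 2. Durch Einsetzen von t = 3: a(3) = 92.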